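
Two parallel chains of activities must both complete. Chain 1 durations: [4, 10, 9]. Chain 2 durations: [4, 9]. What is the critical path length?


Path A total = 4 + 10 + 9 = 23
Path B total = 4 + 9 = 13
Critical path = longest path = max(23, 13) = 23

23


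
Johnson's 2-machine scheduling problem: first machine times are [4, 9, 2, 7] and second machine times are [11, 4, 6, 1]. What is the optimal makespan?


Apply Johnson's rule:
  Group 1 (a <= b): [(3, 2, 6), (1, 4, 11)]
  Group 2 (a > b): [(2, 9, 4), (4, 7, 1)]
Optimal job order: [3, 1, 2, 4]
Schedule:
  Job 3: M1 done at 2, M2 done at 8
  Job 1: M1 done at 6, M2 done at 19
  Job 2: M1 done at 15, M2 done at 23
  Job 4: M1 done at 22, M2 done at 24
Makespan = 24

24


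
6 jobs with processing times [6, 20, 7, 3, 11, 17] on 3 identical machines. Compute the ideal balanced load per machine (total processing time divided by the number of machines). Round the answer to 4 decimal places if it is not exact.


Total processing time = 6 + 20 + 7 + 3 + 11 + 17 = 64
Number of machines = 3
Ideal balanced load = 64 / 3 = 21.3333

21.3333


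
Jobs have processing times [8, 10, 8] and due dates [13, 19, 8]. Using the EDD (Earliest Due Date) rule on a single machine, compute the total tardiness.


Sort by due date (EDD order): [(8, 8), (8, 13), (10, 19)]
Compute completion times and tardiness:
  Job 1: p=8, d=8, C=8, tardiness=max(0,8-8)=0
  Job 2: p=8, d=13, C=16, tardiness=max(0,16-13)=3
  Job 3: p=10, d=19, C=26, tardiness=max(0,26-19)=7
Total tardiness = 10

10


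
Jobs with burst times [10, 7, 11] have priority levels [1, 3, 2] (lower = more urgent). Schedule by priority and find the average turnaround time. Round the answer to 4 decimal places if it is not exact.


Sort by priority (ascending = highest first):
Order: [(1, 10), (2, 11), (3, 7)]
Completion times:
  Priority 1, burst=10, C=10
  Priority 2, burst=11, C=21
  Priority 3, burst=7, C=28
Average turnaround = 59/3 = 19.6667

19.6667


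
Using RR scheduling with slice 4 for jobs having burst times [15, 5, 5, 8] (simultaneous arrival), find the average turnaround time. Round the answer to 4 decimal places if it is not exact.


Time quantum = 4
Execution trace:
  J1 runs 4 units, time = 4
  J2 runs 4 units, time = 8
  J3 runs 4 units, time = 12
  J4 runs 4 units, time = 16
  J1 runs 4 units, time = 20
  J2 runs 1 units, time = 21
  J3 runs 1 units, time = 22
  J4 runs 4 units, time = 26
  J1 runs 4 units, time = 30
  J1 runs 3 units, time = 33
Finish times: [33, 21, 22, 26]
Average turnaround = 102/4 = 25.5

25.5


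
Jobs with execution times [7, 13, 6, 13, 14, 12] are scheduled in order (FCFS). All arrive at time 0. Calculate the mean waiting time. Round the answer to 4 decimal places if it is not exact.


FCFS order (as given): [7, 13, 6, 13, 14, 12]
Waiting times:
  Job 1: wait = 0
  Job 2: wait = 7
  Job 3: wait = 20
  Job 4: wait = 26
  Job 5: wait = 39
  Job 6: wait = 53
Sum of waiting times = 145
Average waiting time = 145/6 = 24.1667

24.1667


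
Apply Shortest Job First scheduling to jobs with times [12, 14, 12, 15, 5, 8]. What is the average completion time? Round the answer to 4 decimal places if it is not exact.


SJF order (ascending): [5, 8, 12, 12, 14, 15]
Completion times:
  Job 1: burst=5, C=5
  Job 2: burst=8, C=13
  Job 3: burst=12, C=25
  Job 4: burst=12, C=37
  Job 5: burst=14, C=51
  Job 6: burst=15, C=66
Average completion = 197/6 = 32.8333

32.8333


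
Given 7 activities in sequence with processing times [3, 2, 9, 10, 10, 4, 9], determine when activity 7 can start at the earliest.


Activity 7 starts after activities 1 through 6 complete.
Predecessor durations: [3, 2, 9, 10, 10, 4]
ES = 3 + 2 + 9 + 10 + 10 + 4 = 38

38


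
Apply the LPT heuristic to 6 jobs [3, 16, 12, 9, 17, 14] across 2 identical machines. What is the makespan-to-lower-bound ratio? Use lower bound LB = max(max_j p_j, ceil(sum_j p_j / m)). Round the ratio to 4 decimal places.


LPT order: [17, 16, 14, 12, 9, 3]
Machine loads after assignment: [38, 33]
LPT makespan = 38
Lower bound = max(max_job, ceil(total/2)) = max(17, 36) = 36
Ratio = 38 / 36 = 1.0556

1.0556


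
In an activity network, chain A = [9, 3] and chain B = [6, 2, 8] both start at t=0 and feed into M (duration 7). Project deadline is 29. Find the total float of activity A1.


Forward pass: ES(A1) = sum of predecessors on chain A = 0
EF = ES + duration = 0 + 9 = 9
Backward pass: LF(M) = deadline = 29; LS(M) = 29 - 7 = 22
LF(A1) = LS(M) - sum(successors on chain A) = 22 - 3 = 19
LS = LF - duration = 19 - 9 = 10
Total float = LS - ES = 10 - 0 = 10

10


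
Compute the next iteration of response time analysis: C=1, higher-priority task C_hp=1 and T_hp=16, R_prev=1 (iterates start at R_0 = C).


R_next = C + ceil(R_prev / T_hp) * C_hp
ceil(1 / 16) = ceil(0.0625) = 1
Interference = 1 * 1 = 1
R_next = 1 + 1 = 2

2


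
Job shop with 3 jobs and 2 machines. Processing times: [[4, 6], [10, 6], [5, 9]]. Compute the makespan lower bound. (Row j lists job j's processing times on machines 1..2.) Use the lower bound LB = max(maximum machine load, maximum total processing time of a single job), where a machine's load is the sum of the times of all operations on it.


Machine loads:
  Machine 1: 4 + 10 + 5 = 19
  Machine 2: 6 + 6 + 9 = 21
Max machine load = 21
Job totals:
  Job 1: 10
  Job 2: 16
  Job 3: 14
Max job total = 16
Lower bound = max(21, 16) = 21

21


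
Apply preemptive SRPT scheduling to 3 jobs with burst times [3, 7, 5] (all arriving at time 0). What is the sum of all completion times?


Since all jobs arrive at t=0, SRPT equals SPT ordering.
SPT order: [3, 5, 7]
Completion times:
  Job 1: p=3, C=3
  Job 2: p=5, C=8
  Job 3: p=7, C=15
Total completion time = 3 + 8 + 15 = 26

26


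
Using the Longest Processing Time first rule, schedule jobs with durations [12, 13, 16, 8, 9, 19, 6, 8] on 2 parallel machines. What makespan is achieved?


Sort jobs in decreasing order (LPT): [19, 16, 13, 12, 9, 8, 8, 6]
Assign each job to the least loaded machine:
  Machine 1: jobs [19, 12, 8, 6], load = 45
  Machine 2: jobs [16, 13, 9, 8], load = 46
Makespan = max load = 46

46


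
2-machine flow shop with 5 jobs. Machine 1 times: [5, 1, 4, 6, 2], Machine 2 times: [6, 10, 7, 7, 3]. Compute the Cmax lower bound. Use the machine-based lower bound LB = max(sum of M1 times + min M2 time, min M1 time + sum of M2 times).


LB1 = sum(M1 times) + min(M2 times) = 18 + 3 = 21
LB2 = min(M1 times) + sum(M2 times) = 1 + 33 = 34
Lower bound = max(LB1, LB2) = max(21, 34) = 34

34


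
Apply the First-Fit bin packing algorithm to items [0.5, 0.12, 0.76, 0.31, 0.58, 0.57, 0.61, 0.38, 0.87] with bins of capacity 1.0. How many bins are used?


Place items sequentially using First-Fit:
  Item 0.5 -> new Bin 1
  Item 0.12 -> Bin 1 (now 0.62)
  Item 0.76 -> new Bin 2
  Item 0.31 -> Bin 1 (now 0.93)
  Item 0.58 -> new Bin 3
  Item 0.57 -> new Bin 4
  Item 0.61 -> new Bin 5
  Item 0.38 -> Bin 3 (now 0.96)
  Item 0.87 -> new Bin 6
Total bins used = 6

6


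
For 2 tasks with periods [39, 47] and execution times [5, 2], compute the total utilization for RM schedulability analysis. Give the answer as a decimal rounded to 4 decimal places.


Compute individual utilizations (exact fractions):
  Task 1: C/T = 5/39 (approx. 0.1282)
  Task 2: C/T = 2/47 (approx. 0.0426)
Total utilization U = 5/39 + 2/47 = 313/1833
Rounded to 4 decimal places: U = 0.1708
RM (Liu & Layland) bound for 2 tasks = 0.828427; compare with U = 313/1833 (approx. 0.170758)
U <= bound, so schedulable by RM sufficient condition.

0.1708


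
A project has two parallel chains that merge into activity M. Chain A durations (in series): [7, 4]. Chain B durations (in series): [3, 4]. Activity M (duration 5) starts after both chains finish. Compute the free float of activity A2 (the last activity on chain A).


ES(A2) = sum of predecessors on chain A = 7
EF(A2) = ES + duration = 7 + 4 = 11
Successor of A2 is M. ES(M) = max(sum(A), sum(B)) = max(11, 7) = 11
Free float = ES(successor) - EF(current) = 11 - 11 = 0

0


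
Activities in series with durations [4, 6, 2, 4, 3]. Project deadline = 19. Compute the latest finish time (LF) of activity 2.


LF(activity 2) = deadline - sum of successor durations
Successors: activities 3 through 5 with durations [2, 4, 3]
Sum of successor durations = 9
LF = 19 - 9 = 10

10


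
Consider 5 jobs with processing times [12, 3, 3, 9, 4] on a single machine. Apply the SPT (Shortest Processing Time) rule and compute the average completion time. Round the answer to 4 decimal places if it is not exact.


Sort jobs by processing time (SPT order): [3, 3, 4, 9, 12]
Compute completion times sequentially:
  Job 1: processing = 3, completes at 3
  Job 2: processing = 3, completes at 6
  Job 3: processing = 4, completes at 10
  Job 4: processing = 9, completes at 19
  Job 5: processing = 12, completes at 31
Sum of completion times = 69
Average completion time = 69/5 = 13.8

13.8


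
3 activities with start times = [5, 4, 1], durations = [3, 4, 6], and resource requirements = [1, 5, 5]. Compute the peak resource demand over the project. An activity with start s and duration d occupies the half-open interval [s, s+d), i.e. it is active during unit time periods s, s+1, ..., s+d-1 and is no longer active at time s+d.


Each activity i is active on [start_i, start_i + duration_i).
Compute total resource usage per time slot:
  t=0: active resources = [], total = 0
  t=1: active resources = [5], total = 5
  t=2: active resources = [5], total = 5
  t=3: active resources = [5], total = 5
  t=4: active resources = [5, 5], total = 10
  t=5: active resources = [1, 5, 5], total = 11
  t=6: active resources = [1, 5, 5], total = 11
  t=7: active resources = [1, 5], total = 6
Peak resource demand = 11

11


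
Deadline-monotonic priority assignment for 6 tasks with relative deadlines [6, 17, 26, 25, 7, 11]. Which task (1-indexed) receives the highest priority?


Sort tasks by relative deadline (ascending):
  Task 1: deadline = 6
  Task 5: deadline = 7
  Task 6: deadline = 11
  Task 2: deadline = 17
  Task 4: deadline = 25
  Task 3: deadline = 26
Priority order (highest first): [1, 5, 6, 2, 4, 3]
Highest priority task = 1

1


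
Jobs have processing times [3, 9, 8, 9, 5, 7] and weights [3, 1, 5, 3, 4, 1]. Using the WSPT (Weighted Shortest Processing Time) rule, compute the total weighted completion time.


Compute p/w ratios and sort ascending (WSPT): [(3, 3), (5, 4), (8, 5), (9, 3), (7, 1), (9, 1)]
Compute weighted completion times:
  Job (p=3,w=3): C=3, w*C=3*3=9
  Job (p=5,w=4): C=8, w*C=4*8=32
  Job (p=8,w=5): C=16, w*C=5*16=80
  Job (p=9,w=3): C=25, w*C=3*25=75
  Job (p=7,w=1): C=32, w*C=1*32=32
  Job (p=9,w=1): C=41, w*C=1*41=41
Total weighted completion time = 269

269


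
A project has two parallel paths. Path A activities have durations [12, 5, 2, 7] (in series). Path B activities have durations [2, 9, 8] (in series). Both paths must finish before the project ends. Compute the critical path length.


Path A total = 12 + 5 + 2 + 7 = 26
Path B total = 2 + 9 + 8 = 19
Critical path = longest path = max(26, 19) = 26

26


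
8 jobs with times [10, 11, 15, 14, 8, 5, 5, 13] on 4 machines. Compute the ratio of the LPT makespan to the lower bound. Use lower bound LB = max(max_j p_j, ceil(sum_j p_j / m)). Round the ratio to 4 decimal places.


LPT order: [15, 14, 13, 11, 10, 8, 5, 5]
Machine loads after assignment: [20, 19, 21, 21]
LPT makespan = 21
Lower bound = max(max_job, ceil(total/4)) = max(15, 21) = 21
Ratio = 21 / 21 = 1.0

1.0


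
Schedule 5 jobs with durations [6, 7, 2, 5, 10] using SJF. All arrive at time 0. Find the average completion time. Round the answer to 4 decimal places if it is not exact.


SJF order (ascending): [2, 5, 6, 7, 10]
Completion times:
  Job 1: burst=2, C=2
  Job 2: burst=5, C=7
  Job 3: burst=6, C=13
  Job 4: burst=7, C=20
  Job 5: burst=10, C=30
Average completion = 72/5 = 14.4

14.4


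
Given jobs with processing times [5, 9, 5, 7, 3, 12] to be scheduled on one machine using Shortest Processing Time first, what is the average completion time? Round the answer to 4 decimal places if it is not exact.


Sort jobs by processing time (SPT order): [3, 5, 5, 7, 9, 12]
Compute completion times sequentially:
  Job 1: processing = 3, completes at 3
  Job 2: processing = 5, completes at 8
  Job 3: processing = 5, completes at 13
  Job 4: processing = 7, completes at 20
  Job 5: processing = 9, completes at 29
  Job 6: processing = 12, completes at 41
Sum of completion times = 114
Average completion time = 114/6 = 19.0

19.0


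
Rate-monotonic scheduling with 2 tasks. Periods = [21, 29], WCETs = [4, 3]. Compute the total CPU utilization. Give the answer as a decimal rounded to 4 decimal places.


Compute individual utilizations (exact fractions):
  Task 1: C/T = 4/21 (approx. 0.1905)
  Task 2: C/T = 3/29 (approx. 0.1034)
Total utilization U = 4/21 + 3/29 = 179/609
Rounded to 4 decimal places: U = 0.2939
RM (Liu & Layland) bound for 2 tasks = 0.828427; compare with U = 179/609 (approx. 0.293924)
U <= bound, so schedulable by RM sufficient condition.

0.2939


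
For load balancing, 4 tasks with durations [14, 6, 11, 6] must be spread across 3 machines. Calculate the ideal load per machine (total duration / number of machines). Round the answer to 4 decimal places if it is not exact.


Total processing time = 14 + 6 + 11 + 6 = 37
Number of machines = 3
Ideal balanced load = 37 / 3 = 12.3333

12.3333


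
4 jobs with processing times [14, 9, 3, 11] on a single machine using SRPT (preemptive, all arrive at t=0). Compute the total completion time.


Since all jobs arrive at t=0, SRPT equals SPT ordering.
SPT order: [3, 9, 11, 14]
Completion times:
  Job 1: p=3, C=3
  Job 2: p=9, C=12
  Job 3: p=11, C=23
  Job 4: p=14, C=37
Total completion time = 3 + 12 + 23 + 37 = 75

75


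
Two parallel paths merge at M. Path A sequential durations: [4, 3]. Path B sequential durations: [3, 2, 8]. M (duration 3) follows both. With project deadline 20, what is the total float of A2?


Forward pass: ES(A2) = sum of predecessors on chain A = 4
EF = ES + duration = 4 + 3 = 7
Backward pass: LF(M) = deadline = 20; LS(M) = 20 - 3 = 17
LF(A2) = LS(M) - sum(successors on chain A) = 17 - 0 = 17
LS = LF - duration = 17 - 3 = 14
Total float = LS - ES = 14 - 4 = 10

10


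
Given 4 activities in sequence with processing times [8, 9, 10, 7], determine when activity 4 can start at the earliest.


Activity 4 starts after activities 1 through 3 complete.
Predecessor durations: [8, 9, 10]
ES = 8 + 9 + 10 = 27

27


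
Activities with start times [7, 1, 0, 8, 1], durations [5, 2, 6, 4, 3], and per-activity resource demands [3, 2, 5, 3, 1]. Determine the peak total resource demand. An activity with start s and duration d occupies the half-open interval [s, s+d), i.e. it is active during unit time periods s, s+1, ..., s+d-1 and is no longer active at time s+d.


Each activity i is active on [start_i, start_i + duration_i).
Compute total resource usage per time slot:
  t=0: active resources = [5], total = 5
  t=1: active resources = [2, 5, 1], total = 8
  t=2: active resources = [2, 5, 1], total = 8
  t=3: active resources = [5, 1], total = 6
  t=4: active resources = [5], total = 5
  t=5: active resources = [5], total = 5
  t=6: active resources = [], total = 0
  t=7: active resources = [3], total = 3
  t=8: active resources = [3, 3], total = 6
  t=9: active resources = [3, 3], total = 6
  t=10: active resources = [3, 3], total = 6
  t=11: active resources = [3, 3], total = 6
Peak resource demand = 8

8


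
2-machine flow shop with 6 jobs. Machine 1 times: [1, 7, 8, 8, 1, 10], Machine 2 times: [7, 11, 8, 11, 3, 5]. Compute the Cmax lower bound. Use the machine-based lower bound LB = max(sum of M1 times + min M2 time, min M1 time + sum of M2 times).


LB1 = sum(M1 times) + min(M2 times) = 35 + 3 = 38
LB2 = min(M1 times) + sum(M2 times) = 1 + 45 = 46
Lower bound = max(LB1, LB2) = max(38, 46) = 46

46


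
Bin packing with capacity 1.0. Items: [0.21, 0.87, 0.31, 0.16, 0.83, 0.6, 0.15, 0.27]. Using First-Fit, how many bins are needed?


Place items sequentially using First-Fit:
  Item 0.21 -> new Bin 1
  Item 0.87 -> new Bin 2
  Item 0.31 -> Bin 1 (now 0.52)
  Item 0.16 -> Bin 1 (now 0.68)
  Item 0.83 -> new Bin 3
  Item 0.6 -> new Bin 4
  Item 0.15 -> Bin 1 (now 0.83)
  Item 0.27 -> Bin 4 (now 0.87)
Total bins used = 4

4


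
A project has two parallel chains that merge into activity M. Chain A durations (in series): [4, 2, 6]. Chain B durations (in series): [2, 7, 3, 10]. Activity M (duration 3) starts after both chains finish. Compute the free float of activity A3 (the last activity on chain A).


ES(A3) = sum of predecessors on chain A = 6
EF(A3) = ES + duration = 6 + 6 = 12
Successor of A3 is M. ES(M) = max(sum(A), sum(B)) = max(12, 22) = 22
Free float = ES(successor) - EF(current) = 22 - 12 = 10

10


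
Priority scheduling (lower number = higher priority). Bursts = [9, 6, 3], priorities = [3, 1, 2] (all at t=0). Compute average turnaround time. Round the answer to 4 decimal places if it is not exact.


Sort by priority (ascending = highest first):
Order: [(1, 6), (2, 3), (3, 9)]
Completion times:
  Priority 1, burst=6, C=6
  Priority 2, burst=3, C=9
  Priority 3, burst=9, C=18
Average turnaround = 33/3 = 11.0

11.0


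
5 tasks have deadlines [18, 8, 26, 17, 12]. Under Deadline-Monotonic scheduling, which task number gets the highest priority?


Sort tasks by relative deadline (ascending):
  Task 2: deadline = 8
  Task 5: deadline = 12
  Task 4: deadline = 17
  Task 1: deadline = 18
  Task 3: deadline = 26
Priority order (highest first): [2, 5, 4, 1, 3]
Highest priority task = 2

2


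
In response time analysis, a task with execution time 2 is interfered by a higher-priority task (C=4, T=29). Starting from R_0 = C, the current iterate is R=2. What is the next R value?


R_next = C + ceil(R_prev / T_hp) * C_hp
ceil(2 / 29) = ceil(0.069) = 1
Interference = 1 * 4 = 4
R_next = 2 + 4 = 6

6


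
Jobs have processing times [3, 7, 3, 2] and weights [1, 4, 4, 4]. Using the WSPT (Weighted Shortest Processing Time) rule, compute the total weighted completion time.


Compute p/w ratios and sort ascending (WSPT): [(2, 4), (3, 4), (7, 4), (3, 1)]
Compute weighted completion times:
  Job (p=2,w=4): C=2, w*C=4*2=8
  Job (p=3,w=4): C=5, w*C=4*5=20
  Job (p=7,w=4): C=12, w*C=4*12=48
  Job (p=3,w=1): C=15, w*C=1*15=15
Total weighted completion time = 91

91


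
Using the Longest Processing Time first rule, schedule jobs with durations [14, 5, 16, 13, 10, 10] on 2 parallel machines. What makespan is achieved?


Sort jobs in decreasing order (LPT): [16, 14, 13, 10, 10, 5]
Assign each job to the least loaded machine:
  Machine 1: jobs [16, 10, 10], load = 36
  Machine 2: jobs [14, 13, 5], load = 32
Makespan = max load = 36

36


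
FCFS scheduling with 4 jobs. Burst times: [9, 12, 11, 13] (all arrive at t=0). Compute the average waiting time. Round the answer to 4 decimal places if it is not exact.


FCFS order (as given): [9, 12, 11, 13]
Waiting times:
  Job 1: wait = 0
  Job 2: wait = 9
  Job 3: wait = 21
  Job 4: wait = 32
Sum of waiting times = 62
Average waiting time = 62/4 = 15.5

15.5


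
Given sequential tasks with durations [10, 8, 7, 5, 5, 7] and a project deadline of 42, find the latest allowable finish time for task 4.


LF(activity 4) = deadline - sum of successor durations
Successors: activities 5 through 6 with durations [5, 7]
Sum of successor durations = 12
LF = 42 - 12 = 30

30


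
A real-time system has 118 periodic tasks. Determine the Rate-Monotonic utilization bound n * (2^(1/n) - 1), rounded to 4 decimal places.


Compute 2^(1/118) = 1.0058914152
Subtract 1: 1.0058914152 - 1 = 0.0058914152
Multiply by n: 118 * 0.0058914152 = 0.6951869936
Round to 4 dp: 0.6952

0.6952


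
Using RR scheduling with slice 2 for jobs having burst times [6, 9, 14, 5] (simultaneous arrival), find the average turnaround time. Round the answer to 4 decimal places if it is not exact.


Time quantum = 2
Execution trace:
  J1 runs 2 units, time = 2
  J2 runs 2 units, time = 4
  J3 runs 2 units, time = 6
  J4 runs 2 units, time = 8
  J1 runs 2 units, time = 10
  J2 runs 2 units, time = 12
  J3 runs 2 units, time = 14
  J4 runs 2 units, time = 16
  J1 runs 2 units, time = 18
  J2 runs 2 units, time = 20
  J3 runs 2 units, time = 22
  J4 runs 1 units, time = 23
  J2 runs 2 units, time = 25
  J3 runs 2 units, time = 27
  J2 runs 1 units, time = 28
  J3 runs 2 units, time = 30
  J3 runs 2 units, time = 32
  J3 runs 2 units, time = 34
Finish times: [18, 28, 34, 23]
Average turnaround = 103/4 = 25.75

25.75


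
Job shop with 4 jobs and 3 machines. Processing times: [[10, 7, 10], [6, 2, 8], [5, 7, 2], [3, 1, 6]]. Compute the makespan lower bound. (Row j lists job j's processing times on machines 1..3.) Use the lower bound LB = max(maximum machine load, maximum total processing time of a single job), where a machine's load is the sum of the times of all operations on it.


Machine loads:
  Machine 1: 10 + 6 + 5 + 3 = 24
  Machine 2: 7 + 2 + 7 + 1 = 17
  Machine 3: 10 + 8 + 2 + 6 = 26
Max machine load = 26
Job totals:
  Job 1: 27
  Job 2: 16
  Job 3: 14
  Job 4: 10
Max job total = 27
Lower bound = max(26, 27) = 27

27


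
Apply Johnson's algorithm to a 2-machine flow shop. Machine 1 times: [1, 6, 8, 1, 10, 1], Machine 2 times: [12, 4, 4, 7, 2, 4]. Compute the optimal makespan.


Apply Johnson's rule:
  Group 1 (a <= b): [(1, 1, 12), (4, 1, 7), (6, 1, 4)]
  Group 2 (a > b): [(2, 6, 4), (3, 8, 4), (5, 10, 2)]
Optimal job order: [1, 4, 6, 2, 3, 5]
Schedule:
  Job 1: M1 done at 1, M2 done at 13
  Job 4: M1 done at 2, M2 done at 20
  Job 6: M1 done at 3, M2 done at 24
  Job 2: M1 done at 9, M2 done at 28
  Job 3: M1 done at 17, M2 done at 32
  Job 5: M1 done at 27, M2 done at 34
Makespan = 34

34


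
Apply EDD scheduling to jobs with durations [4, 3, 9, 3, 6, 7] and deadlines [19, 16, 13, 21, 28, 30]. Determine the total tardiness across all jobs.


Sort by due date (EDD order): [(9, 13), (3, 16), (4, 19), (3, 21), (6, 28), (7, 30)]
Compute completion times and tardiness:
  Job 1: p=9, d=13, C=9, tardiness=max(0,9-13)=0
  Job 2: p=3, d=16, C=12, tardiness=max(0,12-16)=0
  Job 3: p=4, d=19, C=16, tardiness=max(0,16-19)=0
  Job 4: p=3, d=21, C=19, tardiness=max(0,19-21)=0
  Job 5: p=6, d=28, C=25, tardiness=max(0,25-28)=0
  Job 6: p=7, d=30, C=32, tardiness=max(0,32-30)=2
Total tardiness = 2

2


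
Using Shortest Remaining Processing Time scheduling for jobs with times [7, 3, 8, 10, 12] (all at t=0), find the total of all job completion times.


Since all jobs arrive at t=0, SRPT equals SPT ordering.
SPT order: [3, 7, 8, 10, 12]
Completion times:
  Job 1: p=3, C=3
  Job 2: p=7, C=10
  Job 3: p=8, C=18
  Job 4: p=10, C=28
  Job 5: p=12, C=40
Total completion time = 3 + 10 + 18 + 28 + 40 = 99

99


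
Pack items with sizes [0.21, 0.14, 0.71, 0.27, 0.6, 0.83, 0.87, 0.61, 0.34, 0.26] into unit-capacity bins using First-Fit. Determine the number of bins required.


Place items sequentially using First-Fit:
  Item 0.21 -> new Bin 1
  Item 0.14 -> Bin 1 (now 0.35)
  Item 0.71 -> new Bin 2
  Item 0.27 -> Bin 1 (now 0.62)
  Item 0.6 -> new Bin 3
  Item 0.83 -> new Bin 4
  Item 0.87 -> new Bin 5
  Item 0.61 -> new Bin 6
  Item 0.34 -> Bin 1 (now 0.96)
  Item 0.26 -> Bin 2 (now 0.97)
Total bins used = 6

6


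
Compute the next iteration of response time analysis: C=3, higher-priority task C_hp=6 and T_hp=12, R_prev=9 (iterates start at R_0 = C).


R_next = C + ceil(R_prev / T_hp) * C_hp
ceil(9 / 12) = ceil(0.75) = 1
Interference = 1 * 6 = 6
R_next = 3 + 6 = 9
R_next = R_prev, so the iteration has converged (response time = 9).

9


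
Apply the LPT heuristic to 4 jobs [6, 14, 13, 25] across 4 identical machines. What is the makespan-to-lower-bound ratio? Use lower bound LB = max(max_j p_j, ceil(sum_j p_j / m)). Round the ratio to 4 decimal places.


LPT order: [25, 14, 13, 6]
Machine loads after assignment: [25, 14, 13, 6]
LPT makespan = 25
Lower bound = max(max_job, ceil(total/4)) = max(25, 15) = 25
Ratio = 25 / 25 = 1.0

1.0


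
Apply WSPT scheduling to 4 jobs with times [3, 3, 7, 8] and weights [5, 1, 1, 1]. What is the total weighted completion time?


Compute p/w ratios and sort ascending (WSPT): [(3, 5), (3, 1), (7, 1), (8, 1)]
Compute weighted completion times:
  Job (p=3,w=5): C=3, w*C=5*3=15
  Job (p=3,w=1): C=6, w*C=1*6=6
  Job (p=7,w=1): C=13, w*C=1*13=13
  Job (p=8,w=1): C=21, w*C=1*21=21
Total weighted completion time = 55

55


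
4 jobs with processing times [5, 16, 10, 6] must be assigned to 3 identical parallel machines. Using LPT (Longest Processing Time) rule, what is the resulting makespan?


Sort jobs in decreasing order (LPT): [16, 10, 6, 5]
Assign each job to the least loaded machine:
  Machine 1: jobs [16], load = 16
  Machine 2: jobs [10], load = 10
  Machine 3: jobs [6, 5], load = 11
Makespan = max load = 16

16


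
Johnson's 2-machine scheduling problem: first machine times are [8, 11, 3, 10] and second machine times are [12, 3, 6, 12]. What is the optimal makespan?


Apply Johnson's rule:
  Group 1 (a <= b): [(3, 3, 6), (1, 8, 12), (4, 10, 12)]
  Group 2 (a > b): [(2, 11, 3)]
Optimal job order: [3, 1, 4, 2]
Schedule:
  Job 3: M1 done at 3, M2 done at 9
  Job 1: M1 done at 11, M2 done at 23
  Job 4: M1 done at 21, M2 done at 35
  Job 2: M1 done at 32, M2 done at 38
Makespan = 38

38


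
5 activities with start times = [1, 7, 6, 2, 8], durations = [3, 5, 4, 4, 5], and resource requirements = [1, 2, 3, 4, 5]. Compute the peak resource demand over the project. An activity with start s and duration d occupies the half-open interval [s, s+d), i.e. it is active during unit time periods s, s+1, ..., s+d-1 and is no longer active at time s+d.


Each activity i is active on [start_i, start_i + duration_i).
Compute total resource usage per time slot:
  t=0: active resources = [], total = 0
  t=1: active resources = [1], total = 1
  t=2: active resources = [1, 4], total = 5
  t=3: active resources = [1, 4], total = 5
  t=4: active resources = [4], total = 4
  t=5: active resources = [4], total = 4
  t=6: active resources = [3], total = 3
  t=7: active resources = [2, 3], total = 5
  t=8: active resources = [2, 3, 5], total = 10
  t=9: active resources = [2, 3, 5], total = 10
  t=10: active resources = [2, 5], total = 7
  t=11: active resources = [2, 5], total = 7
  t=12: active resources = [5], total = 5
Peak resource demand = 10

10


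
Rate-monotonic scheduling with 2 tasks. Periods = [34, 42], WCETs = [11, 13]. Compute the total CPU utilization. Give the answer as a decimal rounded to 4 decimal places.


Compute individual utilizations (exact fractions):
  Task 1: C/T = 11/34 (approx. 0.3235)
  Task 2: C/T = 13/42 (approx. 0.3095)
Total utilization U = 11/34 + 13/42 = 226/357
Rounded to 4 decimal places: U = 0.6331
RM (Liu & Layland) bound for 2 tasks = 0.828427; compare with U = 226/357 (approx. 0.633053)
U <= bound, so schedulable by RM sufficient condition.

0.6331


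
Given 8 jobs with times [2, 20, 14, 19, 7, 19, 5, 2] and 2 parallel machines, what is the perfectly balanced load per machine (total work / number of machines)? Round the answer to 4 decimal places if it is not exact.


Total processing time = 2 + 20 + 14 + 19 + 7 + 19 + 5 + 2 = 88
Number of machines = 2
Ideal balanced load = 88 / 2 = 44.0

44.0


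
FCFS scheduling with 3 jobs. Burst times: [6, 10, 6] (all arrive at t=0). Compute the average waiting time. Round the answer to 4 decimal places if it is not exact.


FCFS order (as given): [6, 10, 6]
Waiting times:
  Job 1: wait = 0
  Job 2: wait = 6
  Job 3: wait = 16
Sum of waiting times = 22
Average waiting time = 22/3 = 7.3333

7.3333


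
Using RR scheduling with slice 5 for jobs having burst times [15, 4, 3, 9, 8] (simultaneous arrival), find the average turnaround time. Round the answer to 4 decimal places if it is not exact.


Time quantum = 5
Execution trace:
  J1 runs 5 units, time = 5
  J2 runs 4 units, time = 9
  J3 runs 3 units, time = 12
  J4 runs 5 units, time = 17
  J5 runs 5 units, time = 22
  J1 runs 5 units, time = 27
  J4 runs 4 units, time = 31
  J5 runs 3 units, time = 34
  J1 runs 5 units, time = 39
Finish times: [39, 9, 12, 31, 34]
Average turnaround = 125/5 = 25.0

25.0


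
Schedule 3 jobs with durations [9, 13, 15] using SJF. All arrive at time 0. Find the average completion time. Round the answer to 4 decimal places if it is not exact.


SJF order (ascending): [9, 13, 15]
Completion times:
  Job 1: burst=9, C=9
  Job 2: burst=13, C=22
  Job 3: burst=15, C=37
Average completion = 68/3 = 22.6667

22.6667


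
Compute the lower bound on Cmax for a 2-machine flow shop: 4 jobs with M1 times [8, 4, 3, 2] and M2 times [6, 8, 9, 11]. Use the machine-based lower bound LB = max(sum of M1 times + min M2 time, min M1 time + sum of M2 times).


LB1 = sum(M1 times) + min(M2 times) = 17 + 6 = 23
LB2 = min(M1 times) + sum(M2 times) = 2 + 34 = 36
Lower bound = max(LB1, LB2) = max(23, 36) = 36

36


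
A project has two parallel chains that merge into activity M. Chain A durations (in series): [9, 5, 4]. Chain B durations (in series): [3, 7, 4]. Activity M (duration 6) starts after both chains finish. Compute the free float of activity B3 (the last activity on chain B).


ES(B3) = sum of predecessors on chain B = 10
EF(B3) = ES + duration = 10 + 4 = 14
Successor of B3 is M. ES(M) = max(sum(A), sum(B)) = max(18, 14) = 18
Free float = ES(successor) - EF(current) = 18 - 14 = 4

4


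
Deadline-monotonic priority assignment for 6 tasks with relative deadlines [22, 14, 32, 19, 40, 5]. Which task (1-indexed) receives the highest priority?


Sort tasks by relative deadline (ascending):
  Task 6: deadline = 5
  Task 2: deadline = 14
  Task 4: deadline = 19
  Task 1: deadline = 22
  Task 3: deadline = 32
  Task 5: deadline = 40
Priority order (highest first): [6, 2, 4, 1, 3, 5]
Highest priority task = 6

6


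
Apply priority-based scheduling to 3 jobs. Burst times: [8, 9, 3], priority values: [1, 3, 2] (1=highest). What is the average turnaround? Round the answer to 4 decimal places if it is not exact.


Sort by priority (ascending = highest first):
Order: [(1, 8), (2, 3), (3, 9)]
Completion times:
  Priority 1, burst=8, C=8
  Priority 2, burst=3, C=11
  Priority 3, burst=9, C=20
Average turnaround = 39/3 = 13.0

13.0


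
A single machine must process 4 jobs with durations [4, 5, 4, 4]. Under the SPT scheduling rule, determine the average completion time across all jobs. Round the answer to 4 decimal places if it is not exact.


Sort jobs by processing time (SPT order): [4, 4, 4, 5]
Compute completion times sequentially:
  Job 1: processing = 4, completes at 4
  Job 2: processing = 4, completes at 8
  Job 3: processing = 4, completes at 12
  Job 4: processing = 5, completes at 17
Sum of completion times = 41
Average completion time = 41/4 = 10.25

10.25


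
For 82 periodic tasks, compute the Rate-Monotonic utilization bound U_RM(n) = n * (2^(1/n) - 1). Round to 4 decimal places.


Compute 2^(1/82) = 1.0084888420
Subtract 1: 1.0084888420 - 1 = 0.0084888420
Multiply by n: 82 * 0.0084888420 = 0.6960850440
Round to 4 dp: 0.6961

0.6961


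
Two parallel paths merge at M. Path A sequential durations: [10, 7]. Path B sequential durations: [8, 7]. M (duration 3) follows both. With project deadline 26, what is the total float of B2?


Forward pass: ES(B2) = sum of predecessors on chain B = 8
EF = ES + duration = 8 + 7 = 15
Backward pass: LF(M) = deadline = 26; LS(M) = 26 - 3 = 23
LF(B2) = LS(M) - sum(successors on chain B) = 23 - 0 = 23
LS = LF - duration = 23 - 7 = 16
Total float = LS - ES = 16 - 8 = 8

8


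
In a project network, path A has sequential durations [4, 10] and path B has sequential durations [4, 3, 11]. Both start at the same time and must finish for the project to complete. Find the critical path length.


Path A total = 4 + 10 = 14
Path B total = 4 + 3 + 11 = 18
Critical path = longest path = max(14, 18) = 18

18


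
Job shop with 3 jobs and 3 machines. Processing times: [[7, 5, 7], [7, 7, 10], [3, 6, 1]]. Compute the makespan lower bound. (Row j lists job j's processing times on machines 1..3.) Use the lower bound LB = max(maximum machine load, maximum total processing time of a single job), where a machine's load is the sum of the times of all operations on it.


Machine loads:
  Machine 1: 7 + 7 + 3 = 17
  Machine 2: 5 + 7 + 6 = 18
  Machine 3: 7 + 10 + 1 = 18
Max machine load = 18
Job totals:
  Job 1: 19
  Job 2: 24
  Job 3: 10
Max job total = 24
Lower bound = max(18, 24) = 24

24


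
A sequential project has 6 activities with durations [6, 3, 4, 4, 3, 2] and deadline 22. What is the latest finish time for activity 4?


LF(activity 4) = deadline - sum of successor durations
Successors: activities 5 through 6 with durations [3, 2]
Sum of successor durations = 5
LF = 22 - 5 = 17

17


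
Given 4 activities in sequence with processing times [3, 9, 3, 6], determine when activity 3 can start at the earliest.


Activity 3 starts after activities 1 through 2 complete.
Predecessor durations: [3, 9]
ES = 3 + 9 = 12

12


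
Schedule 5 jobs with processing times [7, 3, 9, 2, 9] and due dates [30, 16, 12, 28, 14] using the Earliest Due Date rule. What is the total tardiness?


Sort by due date (EDD order): [(9, 12), (9, 14), (3, 16), (2, 28), (7, 30)]
Compute completion times and tardiness:
  Job 1: p=9, d=12, C=9, tardiness=max(0,9-12)=0
  Job 2: p=9, d=14, C=18, tardiness=max(0,18-14)=4
  Job 3: p=3, d=16, C=21, tardiness=max(0,21-16)=5
  Job 4: p=2, d=28, C=23, tardiness=max(0,23-28)=0
  Job 5: p=7, d=30, C=30, tardiness=max(0,30-30)=0
Total tardiness = 9

9


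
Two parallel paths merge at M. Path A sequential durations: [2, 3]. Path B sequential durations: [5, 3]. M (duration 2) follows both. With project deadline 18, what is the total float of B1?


Forward pass: ES(B1) = sum of predecessors on chain B = 0
EF = ES + duration = 0 + 5 = 5
Backward pass: LF(M) = deadline = 18; LS(M) = 18 - 2 = 16
LF(B1) = LS(M) - sum(successors on chain B) = 16 - 3 = 13
LS = LF - duration = 13 - 5 = 8
Total float = LS - ES = 8 - 0 = 8

8


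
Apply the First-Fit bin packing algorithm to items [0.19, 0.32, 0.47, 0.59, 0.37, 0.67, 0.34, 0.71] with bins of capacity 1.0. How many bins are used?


Place items sequentially using First-Fit:
  Item 0.19 -> new Bin 1
  Item 0.32 -> Bin 1 (now 0.51)
  Item 0.47 -> Bin 1 (now 0.98)
  Item 0.59 -> new Bin 2
  Item 0.37 -> Bin 2 (now 0.96)
  Item 0.67 -> new Bin 3
  Item 0.34 -> new Bin 4
  Item 0.71 -> new Bin 5
Total bins used = 5

5


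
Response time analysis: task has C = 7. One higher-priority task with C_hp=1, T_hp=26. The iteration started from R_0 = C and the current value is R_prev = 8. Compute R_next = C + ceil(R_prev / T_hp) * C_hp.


R_next = C + ceil(R_prev / T_hp) * C_hp
ceil(8 / 26) = ceil(0.3077) = 1
Interference = 1 * 1 = 1
R_next = 7 + 1 = 8
R_next = R_prev, so the iteration has converged (response time = 8).

8


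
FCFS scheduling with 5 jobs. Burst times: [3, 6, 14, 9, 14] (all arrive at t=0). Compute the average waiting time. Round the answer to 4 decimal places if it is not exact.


FCFS order (as given): [3, 6, 14, 9, 14]
Waiting times:
  Job 1: wait = 0
  Job 2: wait = 3
  Job 3: wait = 9
  Job 4: wait = 23
  Job 5: wait = 32
Sum of waiting times = 67
Average waiting time = 67/5 = 13.4

13.4


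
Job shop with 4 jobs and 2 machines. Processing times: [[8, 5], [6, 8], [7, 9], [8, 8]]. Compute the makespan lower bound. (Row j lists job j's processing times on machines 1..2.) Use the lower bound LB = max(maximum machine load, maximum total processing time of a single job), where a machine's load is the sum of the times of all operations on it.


Machine loads:
  Machine 1: 8 + 6 + 7 + 8 = 29
  Machine 2: 5 + 8 + 9 + 8 = 30
Max machine load = 30
Job totals:
  Job 1: 13
  Job 2: 14
  Job 3: 16
  Job 4: 16
Max job total = 16
Lower bound = max(30, 16) = 30

30


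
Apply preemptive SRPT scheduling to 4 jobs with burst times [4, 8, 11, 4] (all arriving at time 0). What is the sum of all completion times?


Since all jobs arrive at t=0, SRPT equals SPT ordering.
SPT order: [4, 4, 8, 11]
Completion times:
  Job 1: p=4, C=4
  Job 2: p=4, C=8
  Job 3: p=8, C=16
  Job 4: p=11, C=27
Total completion time = 4 + 8 + 16 + 27 = 55

55


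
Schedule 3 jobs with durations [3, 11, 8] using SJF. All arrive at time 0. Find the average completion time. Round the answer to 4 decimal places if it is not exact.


SJF order (ascending): [3, 8, 11]
Completion times:
  Job 1: burst=3, C=3
  Job 2: burst=8, C=11
  Job 3: burst=11, C=22
Average completion = 36/3 = 12.0

12.0


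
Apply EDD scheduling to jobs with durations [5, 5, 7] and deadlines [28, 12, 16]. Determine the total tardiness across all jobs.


Sort by due date (EDD order): [(5, 12), (7, 16), (5, 28)]
Compute completion times and tardiness:
  Job 1: p=5, d=12, C=5, tardiness=max(0,5-12)=0
  Job 2: p=7, d=16, C=12, tardiness=max(0,12-16)=0
  Job 3: p=5, d=28, C=17, tardiness=max(0,17-28)=0
Total tardiness = 0

0


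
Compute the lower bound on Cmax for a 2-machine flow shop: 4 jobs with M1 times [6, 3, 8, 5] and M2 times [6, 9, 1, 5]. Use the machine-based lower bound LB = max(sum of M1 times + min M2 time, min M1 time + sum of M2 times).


LB1 = sum(M1 times) + min(M2 times) = 22 + 1 = 23
LB2 = min(M1 times) + sum(M2 times) = 3 + 21 = 24
Lower bound = max(LB1, LB2) = max(23, 24) = 24

24


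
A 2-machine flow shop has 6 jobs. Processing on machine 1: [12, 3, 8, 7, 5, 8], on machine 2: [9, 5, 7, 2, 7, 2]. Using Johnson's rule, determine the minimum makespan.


Apply Johnson's rule:
  Group 1 (a <= b): [(2, 3, 5), (5, 5, 7)]
  Group 2 (a > b): [(1, 12, 9), (3, 8, 7), (4, 7, 2), (6, 8, 2)]
Optimal job order: [2, 5, 1, 3, 4, 6]
Schedule:
  Job 2: M1 done at 3, M2 done at 8
  Job 5: M1 done at 8, M2 done at 15
  Job 1: M1 done at 20, M2 done at 29
  Job 3: M1 done at 28, M2 done at 36
  Job 4: M1 done at 35, M2 done at 38
  Job 6: M1 done at 43, M2 done at 45
Makespan = 45

45


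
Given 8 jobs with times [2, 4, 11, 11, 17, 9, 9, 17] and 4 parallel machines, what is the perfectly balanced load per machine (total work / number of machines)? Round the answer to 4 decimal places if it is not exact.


Total processing time = 2 + 4 + 11 + 11 + 17 + 9 + 9 + 17 = 80
Number of machines = 4
Ideal balanced load = 80 / 4 = 20.0

20.0


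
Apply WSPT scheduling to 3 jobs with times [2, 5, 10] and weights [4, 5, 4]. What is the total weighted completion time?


Compute p/w ratios and sort ascending (WSPT): [(2, 4), (5, 5), (10, 4)]
Compute weighted completion times:
  Job (p=2,w=4): C=2, w*C=4*2=8
  Job (p=5,w=5): C=7, w*C=5*7=35
  Job (p=10,w=4): C=17, w*C=4*17=68
Total weighted completion time = 111

111


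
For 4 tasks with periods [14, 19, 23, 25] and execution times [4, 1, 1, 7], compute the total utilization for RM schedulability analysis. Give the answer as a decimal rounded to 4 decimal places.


Compute individual utilizations (exact fractions):
  Task 1: C/T = 4/14 = 2/7 (approx. 0.2857)
  Task 2: C/T = 1/19 (approx. 0.0526)
  Task 3: C/T = 1/23 (approx. 0.0435)
  Task 4: C/T = 7/25 (approx. 0.28)
Total utilization U = 2/7 + 1/19 + 1/23 + 7/25 = 50613/76475
Rounded to 4 decimal places: U = 0.6618
RM (Liu & Layland) bound for 4 tasks = 0.756828; compare with U = 50613/76475 (approx. 0.661824)
U <= bound, so schedulable by RM sufficient condition.

0.6618


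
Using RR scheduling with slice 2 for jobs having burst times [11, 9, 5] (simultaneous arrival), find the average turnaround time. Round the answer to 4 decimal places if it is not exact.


Time quantum = 2
Execution trace:
  J1 runs 2 units, time = 2
  J2 runs 2 units, time = 4
  J3 runs 2 units, time = 6
  J1 runs 2 units, time = 8
  J2 runs 2 units, time = 10
  J3 runs 2 units, time = 12
  J1 runs 2 units, time = 14
  J2 runs 2 units, time = 16
  J3 runs 1 units, time = 17
  J1 runs 2 units, time = 19
  J2 runs 2 units, time = 21
  J1 runs 2 units, time = 23
  J2 runs 1 units, time = 24
  J1 runs 1 units, time = 25
Finish times: [25, 24, 17]
Average turnaround = 66/3 = 22.0

22.0
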